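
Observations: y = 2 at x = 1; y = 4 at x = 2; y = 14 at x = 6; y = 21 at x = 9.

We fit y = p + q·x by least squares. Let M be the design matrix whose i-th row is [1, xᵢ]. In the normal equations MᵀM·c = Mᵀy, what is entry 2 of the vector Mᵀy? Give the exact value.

283

Entry 2 ↔ basis x, so (Mᵀy)_{2} = Σᵢ (x)·yᵢ = (1)·(2) + (2)·(4) + (6)·(14) + (9)·(21) = 283.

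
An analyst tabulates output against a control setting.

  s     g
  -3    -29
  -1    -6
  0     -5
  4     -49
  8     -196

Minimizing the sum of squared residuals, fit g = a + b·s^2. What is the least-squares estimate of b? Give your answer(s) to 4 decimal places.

b = -3.0082

Normal-equation sums: Σ1 = 5, Σs^2 = 90, Σs^2·s^2 = 4434.
Right-hand side: Σg = -285, Σs^2·g = -13595.
AᵀA·[a, b]ᵀ = Aᵀg becomes [[5, 90]; [90, 4434]]·[a, b]ᵀ = [-285, -13595]ᵀ.
det = 5·4434 − 90² = 14070.
a = ((-285)·4434 − 90·(-13595))/14070 = -1338/469; b = (5·(-13595) − 90·(-285))/14070 = -8465/2814.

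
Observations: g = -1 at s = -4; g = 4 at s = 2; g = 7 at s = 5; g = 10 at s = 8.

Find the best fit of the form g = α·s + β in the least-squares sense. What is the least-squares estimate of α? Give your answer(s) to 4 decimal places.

α = 0.9143

XᵀX·[α, β]ᵀ = Xᵀg reads: 109·α + 11·β = 127;  11·α + 4·β = 20.
(Σs·s = 109, Σs = 11, Σ1 = 4, Σs·g = 127, Σg = 20.)
Eliminating β: 4·(row 1) − 11·(row 2) gives 315·α = 4·127 − 11·20 = 288, so α = 32/35.
Then β = (20 − 11·(32/35))/4 = 87/35.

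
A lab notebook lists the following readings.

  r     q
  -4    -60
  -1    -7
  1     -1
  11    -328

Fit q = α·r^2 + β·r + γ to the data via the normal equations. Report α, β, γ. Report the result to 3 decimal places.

α = -2.965, β = 2.894, γ = -1.017

Normal-equation sums: Σr^2·r^2 = 14899, Σr^2·r = 1267, Σr^2 = 139, Σr·r = 139, Σr = 7, Σ1 = 4.
Right-hand side: Σr^2·q = -40656, Σr·q = -3362, Σq = -396.
MᵀM·[α, β, γ]ᵀ = Mᵀq becomes [[14899, 1267, 139]; [1267, 139, 7]; [139, 7, 4]]·[α, β, γ]ᵀ = [-40656, -3362, -396]ᵀ.
Row-reducing yields α = -771/260, β = 5869/2028, γ = -2579/2535.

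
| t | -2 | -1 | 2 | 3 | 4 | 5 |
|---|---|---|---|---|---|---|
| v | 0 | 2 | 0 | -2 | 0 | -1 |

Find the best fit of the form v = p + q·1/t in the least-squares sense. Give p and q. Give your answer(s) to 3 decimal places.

Entries of AᵀA: Σ1 = 6, Σ1/t = -13/60, Σ1/t·1/t = 6169/3600.
And Σv = -1, Σ1/t·v = -43/15.
Normal equations: [[6, -13/60]; [-13/60, 6169/3600]]·[p, q]ᵀ = [-1, -43/15]ᵀ.
Determinant 6·(6169/3600) − (-13/60)² = 7369/720.
p = ((-1)·(6169/3600) − (-13/60)·(-43/15))/(7369/720) = -1681/7369; q = (6·(-43/15) − (-13/60)·(-1))/(7369/720) = -12540/7369.

p = -0.228, q = -1.702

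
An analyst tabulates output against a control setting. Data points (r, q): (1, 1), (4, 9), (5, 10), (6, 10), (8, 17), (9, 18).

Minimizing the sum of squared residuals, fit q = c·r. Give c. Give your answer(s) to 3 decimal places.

c = 1.996

From the data, Σr·r = 223.
And Σr·q = 445.
Hence c = 445 / 223 ≈ 1.99552.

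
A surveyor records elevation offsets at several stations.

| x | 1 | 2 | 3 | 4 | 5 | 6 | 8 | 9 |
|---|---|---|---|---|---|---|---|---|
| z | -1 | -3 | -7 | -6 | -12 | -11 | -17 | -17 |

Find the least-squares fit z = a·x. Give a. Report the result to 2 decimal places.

a = -1.98

Forming MᵀM = [[236]] and Mᵀz = [-467]ᵀ gives MᵀM·[a]ᵀ = Mᵀz.
Hence a = -467 / 236 ≈ -1.97881.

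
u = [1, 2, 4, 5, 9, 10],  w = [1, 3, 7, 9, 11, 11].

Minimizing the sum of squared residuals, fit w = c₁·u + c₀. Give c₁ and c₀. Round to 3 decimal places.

c₁ = 1.077, c₀ = 1.434

Forming AᵀA = [[227, 31]; [31, 6]] and Aᵀw = [289, 42]ᵀ gives AᵀA·[c₁, c₀]ᵀ = Aᵀw.
Eliminating c₀: 6·(row 1) − 31·(row 2) gives 401·c₁ = 6·289 − 31·42 = 432, so c₁ = 432/401.
Then c₀ = (42 − 31·(432/401))/6 = 575/401.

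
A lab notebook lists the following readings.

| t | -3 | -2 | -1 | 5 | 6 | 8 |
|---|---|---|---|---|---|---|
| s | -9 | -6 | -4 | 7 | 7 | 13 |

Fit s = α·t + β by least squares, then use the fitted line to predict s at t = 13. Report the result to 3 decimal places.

Entries of AᵀA: Σt·t = 139, Σt = 13, Σ1 = 6.
Right-hand side: Σt·s = 224, Σs = 8.
Normal equations: [[139, 13]; [13, 6]]·[α, β]ᵀ = [224, 8]ᵀ.
det = 139·6 − 13² = 665.
α = (224·6 − 13·8)/665 = 248/133; β = (139·8 − 13·224)/665 = -360/133.
At t = 13: ŝ = (248/133)·(13) + (-360/133)·(1) = 2864/133.

ŝ = 21.534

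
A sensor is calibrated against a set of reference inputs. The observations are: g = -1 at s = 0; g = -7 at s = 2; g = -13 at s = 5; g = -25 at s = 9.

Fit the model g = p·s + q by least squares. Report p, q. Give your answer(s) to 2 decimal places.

Sums needed: Σs·s = 110, Σs = 16, Σ1 = 4.
For Xᵀg: Σs·g = -304, Σg = -46.
Normal equations: [[110, 16]; [16, 4]]·[p, q]ᵀ = [-304, -46]ᵀ.
Determinant 110·4 − 16² = 184.
p = ((-304)·4 − 16·(-46))/184 = -60/23; q = (110·(-46) − 16·(-304))/184 = -49/46.

p = -2.61, q = -1.07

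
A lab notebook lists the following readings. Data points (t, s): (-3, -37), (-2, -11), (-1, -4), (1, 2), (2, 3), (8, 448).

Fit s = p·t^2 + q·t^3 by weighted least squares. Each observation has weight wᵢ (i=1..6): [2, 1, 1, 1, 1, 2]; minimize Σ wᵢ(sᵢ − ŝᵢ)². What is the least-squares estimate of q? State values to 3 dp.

q = 1.008

With design matrix A, AᵀWA = [[8388, 65050]; [65050, 525876]] and AᵀWs = [56644, 460868]ᵀ.
Eliminating q: 525876·(row 1) − 65050·(row 2) gives 179545388·p = 525876·56644 − 65050·460868 = -191743256, so p = -47935814/44886347.
Then q = (460868 − 65050·(-47935814/44886347))/525876 = 45267146/44886347.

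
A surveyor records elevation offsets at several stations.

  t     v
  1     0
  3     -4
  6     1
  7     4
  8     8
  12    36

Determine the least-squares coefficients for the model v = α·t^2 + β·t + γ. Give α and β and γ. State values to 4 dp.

Sums needed: Σt^2·t^2 = 28611, Σt^2·t = 2827, Σt^2 = 303, Σt·t = 303, Σt = 37, Σ1 = 6.
Moment sums: Σt^2·v = 5892, Σt·v = 518, Σv = 45.
Normal equations: [[28611, 2827, 303]; [2827, 303, 37]; [303, 37, 6]]·[α, β, γ]ᵀ = [5892, 518, 45]ᵀ.
Inverting the 3×3 Gram matrix, [α, β, γ]ᵀ = [10085/19318, -67089/19318, 24654/9659]ᵀ.

α = 0.5221, β = -3.4729, γ = 2.5524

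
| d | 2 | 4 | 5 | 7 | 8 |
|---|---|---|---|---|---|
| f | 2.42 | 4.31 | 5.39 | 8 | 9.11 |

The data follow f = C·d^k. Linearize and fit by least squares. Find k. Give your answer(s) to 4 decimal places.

Taking logs, ln f = k·ln d + ln C, so regress ln f on ln d.
Σln d = 7.7142, Σ(ln d)² = 13.1032, Σln f = 8.3181, Σln d·ln f = 13.9897.
Equations: 13.1032·k + 7.7142·ln C = 13.9897;  7.7142·k + 5·ln C = 8.3181.
Solving (det = 6.0066): k = 0.96245, ln C = 0.17870.

k = 0.9624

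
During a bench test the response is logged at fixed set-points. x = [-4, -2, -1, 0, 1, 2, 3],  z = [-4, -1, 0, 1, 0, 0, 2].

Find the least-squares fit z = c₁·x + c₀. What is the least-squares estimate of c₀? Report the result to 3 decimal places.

From the data, Σx·x = 35, Σx = -1, Σ1 = 7.
Moment sums: Σx·z = 24, Σz = -2.
So AᵀA·[c₁, c₀]ᵀ = Aᵀz: [[35, -1]; [-1, 7]]·[c₁, c₀]ᵀ = [24, -2]ᵀ.
det = 35·7 − (-1)² = 244.
c₁ = (24·7 − (-1)·(-2))/244 = 83/122; c₀ = (35·(-2) − (-1)·24)/244 = -23/122.

c₀ = -0.189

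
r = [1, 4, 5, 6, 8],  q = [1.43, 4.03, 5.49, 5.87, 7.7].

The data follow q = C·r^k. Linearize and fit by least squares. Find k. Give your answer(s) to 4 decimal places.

k = 0.8068

Linearized form: ln q = k·ln r + ln C. From the 5 transformed points,
Over the data: Σln r = 6.8669, Σ(ln r)² = 12.0466, Σln q = 7.2654, Σln r·ln q = 12.0887.
Normal system: [[12.0466, 6.8669]; [6.8669, 5]]·[k, ln C]ᵀ = [12.0887, 7.2654]ᵀ.
Solving (det = 13.0781): k = 0.80685, ln C = 0.34497.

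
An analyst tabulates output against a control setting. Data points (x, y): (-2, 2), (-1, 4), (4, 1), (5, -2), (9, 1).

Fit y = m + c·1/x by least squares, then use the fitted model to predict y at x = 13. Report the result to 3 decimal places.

ŷ = 0.329

Sums needed: Σ1 = 5, Σ1/x = -169/180, Σ1/x·1/x = 44221/32400.
Moment sums: Σy = 6, Σ1/x·y = -907/180.
AᵀA·[m, c]ᵀ = Aᵀy becomes [[5, -169/180]; [-169/180, 44221/32400]]·[m, c]ᵀ = [6, -907/180]ᵀ.
Determinant 5·(44221/32400) − (-169/180)² = 12034/2025.
m = (6·(44221/32400) − (-169/180)·(-907/180))/(12034/2025) = 112043/192544; c = (5·(-907/180) − (-169/180)·6)/(12034/2025) = -158445/48136.
At x = 13: ŷ = (112043/192544)·(1) + (-158445/48136)·(1/13) = 822779/2503072.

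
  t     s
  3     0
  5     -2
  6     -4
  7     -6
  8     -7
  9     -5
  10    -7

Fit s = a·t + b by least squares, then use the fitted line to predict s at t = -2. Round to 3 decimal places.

ŝ = 4.320

MᵀM·[a, b]ᵀ = Mᵀs reads: 364·a + 48·b = -247;  48·a + 7·b = -31.
Δ = 364·7 − 48² = 244.
a = ((-247)·7 − 48·(-31))/244 = -241/244; b = (364·(-31) − 48·(-247))/244 = 143/61.
At t = -2: ŝ = (-241/244)·(-2) + (143/61)·(1) = 527/122.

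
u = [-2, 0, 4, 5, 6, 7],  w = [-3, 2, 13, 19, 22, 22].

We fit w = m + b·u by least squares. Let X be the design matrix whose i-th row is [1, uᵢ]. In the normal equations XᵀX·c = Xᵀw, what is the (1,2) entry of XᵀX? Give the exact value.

Row 1 ↔ basis 1, column 2 ↔ basis u, so (XᵀX)_{1,2} = Σᵢ u = (1)·(-2) + (1)·(0) + (1)·(4) + (1)·(5) + (1)·(6) + (1)·(7) = 20.

20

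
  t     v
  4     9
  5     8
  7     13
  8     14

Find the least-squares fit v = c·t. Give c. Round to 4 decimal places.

c = 1.8117

With design matrix X, XᵀX = [[154]] and Xᵀv = [279]ᵀ.
c = 279/154 = 1.81169.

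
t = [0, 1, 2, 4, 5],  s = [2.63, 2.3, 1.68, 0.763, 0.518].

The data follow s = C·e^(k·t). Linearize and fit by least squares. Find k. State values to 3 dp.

Linearized form: ln s = k·t + ln C. From the 5 transformed points,
AᵀA = [[46.0000, 12.0000]; [12.0000, 5]], rhs = [-2.5004, 1.3904]ᵀ  (here Σt = 12.0000, Σ(t)² = 46.0000, Σln s = 1.3904, Σt·ln s = -2.5004).
Slope k = (n·Σt·ln s − Σt·Σln s)/(n·Σ(t)² − (Σt)²) = (5·-2.5004 − 12.0000·1.3904)/86.0000 = -0.33938; ln C = (Σln s − k·Σt)/n = 1.09260.

k = -0.339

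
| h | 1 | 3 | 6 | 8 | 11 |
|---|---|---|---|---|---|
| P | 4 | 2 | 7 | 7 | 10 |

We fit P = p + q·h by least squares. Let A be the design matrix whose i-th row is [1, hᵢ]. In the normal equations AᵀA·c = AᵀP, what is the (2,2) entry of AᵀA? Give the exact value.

231

Row 2 ↔ basis h, column 2 ↔ basis h, so (AᵀA)_{2,2} = Σᵢ (h)·(h) = (1)·(1) + (3)·(3) + (6)·(6) + (8)·(8) + (11)·(11) = 231.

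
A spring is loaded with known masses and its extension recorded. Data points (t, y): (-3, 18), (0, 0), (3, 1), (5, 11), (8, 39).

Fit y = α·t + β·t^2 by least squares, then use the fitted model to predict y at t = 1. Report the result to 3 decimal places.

Forming XᵀX = [[107, 637]; [637, 4883]] and Xᵀy = [316, 2942]ᵀ gives XᵀX·[α, β]ᵀ = Xᵀy.
Δ = 107·4883 − 637² = 116712.
α = (316·4883 − 637·2942)/116712 = -55171/19452; β = (107·2942 − 637·316)/116712 = 18917/19452.
At t = 1: ŷ = (-55171/19452)·(1) + (18917/19452)·(1) = -18127/9726.

ŷ = -1.864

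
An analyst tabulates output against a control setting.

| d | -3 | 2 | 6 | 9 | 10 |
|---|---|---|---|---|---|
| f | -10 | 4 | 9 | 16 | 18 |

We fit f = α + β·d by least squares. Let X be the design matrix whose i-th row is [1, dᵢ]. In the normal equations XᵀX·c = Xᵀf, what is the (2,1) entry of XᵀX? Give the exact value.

24

Row 2 ↔ basis d, column 1 ↔ basis 1, so (XᵀX)_{2,1} = Σᵢ d = (-3)·(1) + (2)·(1) + (6)·(1) + (9)·(1) + (10)·(1) = 24.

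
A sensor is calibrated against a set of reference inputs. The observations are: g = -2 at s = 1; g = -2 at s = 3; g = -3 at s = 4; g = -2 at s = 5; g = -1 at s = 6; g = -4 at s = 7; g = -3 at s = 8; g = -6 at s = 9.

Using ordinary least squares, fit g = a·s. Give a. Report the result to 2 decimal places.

The normal system XᵀX·[a]ᵀ = Xᵀg is [[281]]·[a]ᵀ = [-142]ᵀ.
Hence a = -142 / 281 ≈ -0.505338.

a = -0.51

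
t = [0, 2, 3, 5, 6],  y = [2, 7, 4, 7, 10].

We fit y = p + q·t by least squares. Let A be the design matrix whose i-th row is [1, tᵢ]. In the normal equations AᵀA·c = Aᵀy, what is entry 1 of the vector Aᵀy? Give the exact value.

30

Entry 1 ↔ basis 1, so (Aᵀy)_{1} = Σᵢ yᵢ = (1)·(2) + (1)·(7) + (1)·(4) + (1)·(7) + (1)·(10) = 30.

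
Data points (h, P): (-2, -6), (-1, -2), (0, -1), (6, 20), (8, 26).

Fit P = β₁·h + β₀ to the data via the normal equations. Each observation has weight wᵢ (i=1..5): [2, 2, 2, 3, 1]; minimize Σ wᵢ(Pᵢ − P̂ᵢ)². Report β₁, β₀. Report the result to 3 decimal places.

β₁ = 3.239, β₀ = 0.321

Sums needed: Σwᵢ·h·h = 182, Σwᵢ·h = 20, Σwᵢ·1 = 10.
Right-hand side: Σwᵢ·h·P = 596, Σwᵢ·P = 68.
XᵀWX·[β₁, β₀]ᵀ = XᵀWP becomes [[182, 20]; [20, 10]]·[β₁, β₀]ᵀ = [596, 68]ᵀ.
Determinant 182·10 − 20² = 1420.
β₁ = (596·10 − 20·68)/1420 = 230/71; β₀ = (182·68 − 20·596)/1420 = 114/355.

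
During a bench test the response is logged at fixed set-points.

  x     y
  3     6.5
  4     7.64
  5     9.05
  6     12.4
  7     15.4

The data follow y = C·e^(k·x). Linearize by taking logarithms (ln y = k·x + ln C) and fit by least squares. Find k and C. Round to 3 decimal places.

k = 0.221, C = 3.213

Taking logs, ln y = k·x + ln C, so regress ln y on x.
Σx = 25.0000, Σ(x)² = 135.0000, Σln y = 11.3600, Σx·ln y = 59.0096.
Equations: 135.0000·k + 25.0000·ln C = 59.0096;  25.0000·k + 5·ln C = 11.3600.
Solving (det = 50.0000): k = 0.22094, ln C = 1.16729, so C = exp(1.16729) = 3.21328.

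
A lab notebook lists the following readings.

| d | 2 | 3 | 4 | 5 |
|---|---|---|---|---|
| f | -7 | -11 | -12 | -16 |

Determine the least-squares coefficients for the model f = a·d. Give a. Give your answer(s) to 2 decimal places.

XᵀX·[a]ᵀ = Xᵀf reads: 54·a = -175.
Hence a = -175 / 54 ≈ -3.24074.

a = -3.24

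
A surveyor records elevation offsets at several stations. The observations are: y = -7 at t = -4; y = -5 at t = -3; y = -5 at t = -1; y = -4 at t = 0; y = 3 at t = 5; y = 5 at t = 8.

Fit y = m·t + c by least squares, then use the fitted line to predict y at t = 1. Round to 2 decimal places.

ŷ = -2.00

From the data, Σt·t = 115, Σt = 5, Σ1 = 6.
And Σt·y = 103, Σy = -13.
So XᵀX·[m, c]ᵀ = Xᵀy: [[115, 5]; [5, 6]]·[m, c]ᵀ = [103, -13]ᵀ.
Eliminating c: 6·(row 1) − 5·(row 2) gives 665·m = 6·103 − 5·(-13) = 683, so m = 683/665.
Then c = ((-13) − 5·(683/665))/6 = -402/133.
At t = 1: ŷ = (683/665)·(1) + (-402/133)·(1) = -1327/665.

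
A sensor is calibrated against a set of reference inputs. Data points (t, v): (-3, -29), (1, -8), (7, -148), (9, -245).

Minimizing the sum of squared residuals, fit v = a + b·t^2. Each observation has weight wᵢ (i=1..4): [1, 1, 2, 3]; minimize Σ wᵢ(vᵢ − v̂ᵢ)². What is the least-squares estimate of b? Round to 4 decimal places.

Setting ∂/∂a … = 0 gives: 7·a + 351·b = -1068;  351·a + 24567·b = -74308.
(Σwᵢ·1 = 7, Σwᵢ·t^2 = 351, Σwᵢ·t^2·t^2 = 24567, Σwᵢ·v = -1068, Σwᵢ·t^2·v = -74308.)
Determinant 7·24567 − 351² = 48768.
a = ((-1068)·24567 − 351·(-74308))/48768 = -51/16; b = (7·(-74308) − 351·(-1068))/48768 = -143/48.

b = -2.9792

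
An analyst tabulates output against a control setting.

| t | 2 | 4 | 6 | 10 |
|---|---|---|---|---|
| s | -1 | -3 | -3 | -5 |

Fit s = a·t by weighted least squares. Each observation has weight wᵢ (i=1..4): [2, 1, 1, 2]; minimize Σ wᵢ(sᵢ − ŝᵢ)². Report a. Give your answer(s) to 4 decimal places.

Compute the Gram sums: Σwᵢ·t·t = 260.
Moment sums: Σwᵢ·t·s = -134.
a = (-134)/260 = -0.515385.

a = -0.5154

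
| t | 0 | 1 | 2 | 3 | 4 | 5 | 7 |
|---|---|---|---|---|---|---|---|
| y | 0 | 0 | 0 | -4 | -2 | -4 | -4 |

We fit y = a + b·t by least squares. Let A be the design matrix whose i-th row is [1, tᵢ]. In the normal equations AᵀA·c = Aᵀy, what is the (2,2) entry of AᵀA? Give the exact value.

104

Row 2 ↔ basis t, column 2 ↔ basis t, so (AᵀA)_{2,2} = Σᵢ (t)·(t) = (0)·(0) + (1)·(1) + (2)·(2) + (3)·(3) + (4)·(4) + (5)·(5) + (7)·(7) = 104.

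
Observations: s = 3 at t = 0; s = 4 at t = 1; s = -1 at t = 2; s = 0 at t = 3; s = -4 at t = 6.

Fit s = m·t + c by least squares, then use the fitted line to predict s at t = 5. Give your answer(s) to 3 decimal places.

ŝ = -2.887

From the data, Σt·t = 50, Σt = 12, Σ1 = 5.
Right-hand side: Σt·s = -22, Σs = 2.
Eliminating c: 5·(row 1) − 12·(row 2) gives 106·m = 5·(-22) − 12·2 = -134, so m = -67/53.
Then c = (2 − 12·(-67/53))/5 = 182/53.
At t = 5: ŝ = (-67/53)·(5) + (182/53)·(1) = -153/53.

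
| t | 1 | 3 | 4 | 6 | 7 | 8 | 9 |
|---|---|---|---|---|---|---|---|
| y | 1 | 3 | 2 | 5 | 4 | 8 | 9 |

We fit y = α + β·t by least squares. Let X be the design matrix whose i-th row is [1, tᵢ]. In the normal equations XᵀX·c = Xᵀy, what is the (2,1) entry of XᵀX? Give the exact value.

38

Row 2 ↔ basis t, column 1 ↔ basis 1, so (XᵀX)_{2,1} = Σᵢ t = (1)·(1) + (3)·(1) + (4)·(1) + (6)·(1) + (7)·(1) + (8)·(1) + (9)·(1) = 38.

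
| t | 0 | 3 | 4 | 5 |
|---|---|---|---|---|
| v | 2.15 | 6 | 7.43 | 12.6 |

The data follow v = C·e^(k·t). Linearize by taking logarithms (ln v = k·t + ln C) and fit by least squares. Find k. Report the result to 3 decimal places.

Let Y = ln v. Fitting Y = k·t + ln C by least squares:
XᵀX = [[50.0000, 12.0000]; [12.0000, 4]], rhs = [26.0659, 7.0964]ᵀ  (here Σt = 12.0000, Σ(t)² = 50.0000, Σln v = 7.0964, Σt·ln v = 26.0659).
Δ = 50.0000·4 − (12.0000)² = 56.0000; k = (26.0659·4 − 12.0000·7.0964)/56.0000 = 0.34118, ln C = (50.0000·7.0964 − 12.0000·26.0659)/56.0000 = 0.75057.

k = 0.341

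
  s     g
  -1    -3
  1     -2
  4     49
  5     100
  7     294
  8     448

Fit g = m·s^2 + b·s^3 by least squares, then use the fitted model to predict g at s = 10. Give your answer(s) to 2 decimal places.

Sums needed: Σs^2·s^2 = 7380, Σs^2·s^3 = 53724, Σs^3·s^3 = 399516.
And Σs^2·g = 46357, Σs^3·g = 345855.
det = 7380·399516 − 53724² = 62159904.
m = (46357·399516 − 53724·345855)/62159904 = -2514617/2589996; b = (7380·345855 − 53724·46357)/62159904 = 645067/647499.
At s = 10: ĝ = (-2514617/2589996)·(100) + (645067/647499)·(1000) = 582201575/647499.

ĝ = 899.15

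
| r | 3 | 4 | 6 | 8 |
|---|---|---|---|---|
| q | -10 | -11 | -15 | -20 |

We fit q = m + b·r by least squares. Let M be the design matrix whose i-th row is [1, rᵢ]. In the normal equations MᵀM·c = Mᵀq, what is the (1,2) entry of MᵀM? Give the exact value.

Row 1 ↔ basis 1, column 2 ↔ basis r, so (MᵀM)_{1,2} = Σᵢ r = (1)·(3) + (1)·(4) + (1)·(6) + (1)·(8) = 21.

21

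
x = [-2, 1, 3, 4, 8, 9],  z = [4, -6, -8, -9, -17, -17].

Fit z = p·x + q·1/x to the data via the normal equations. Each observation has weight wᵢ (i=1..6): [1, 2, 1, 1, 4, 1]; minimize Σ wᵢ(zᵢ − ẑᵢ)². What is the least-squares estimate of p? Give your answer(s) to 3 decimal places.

The normal system MᵀWM·[p, q]ᵀ = MᵀWz is [[368, 10]; [10, 1619/648]]·[p, q]ᵀ = [-777, -1055/36]ᵀ.
Eliminating q: (1619/648)·(row 1) − 10·(row 2) gives (66374/81)·p = (1619/648)·(-777) − 10·(-1055/36) = -356021/216, so p = -1068063/530992.
Then q = ((-1055/36) − 10·(-1068063/530992))/(1619/648) = -122085/33187.

p = -2.011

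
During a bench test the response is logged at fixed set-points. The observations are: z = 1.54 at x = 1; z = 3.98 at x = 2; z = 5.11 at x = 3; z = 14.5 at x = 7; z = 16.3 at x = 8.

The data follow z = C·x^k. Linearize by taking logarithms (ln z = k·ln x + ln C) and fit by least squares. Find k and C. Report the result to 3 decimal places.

With ln zᵢ as the transformed response and ln xᵢ as the regressor:
XᵀX = [[9.7980, 5.8171]; [5.8171, 5]], rhs = [13.7572, 8.9096]ᵀ  (here Σln x = 5.8171, Σ(ln x)² = 9.7980, Σln z = 8.9096, Σln x·ln z = 13.7572).
Slope k = (n·Σln x·ln z − Σln x·Σln z)/(n·Σ(ln x)² − (Σln x)²) = (5·13.7572 − 5.8171·8.9096)/15.1514 = 1.11923; ln C = (Σln z − k·Σln x)/n = 0.47977, so C = exp(0.47977) = 1.61571.

k = 1.119, C = 1.616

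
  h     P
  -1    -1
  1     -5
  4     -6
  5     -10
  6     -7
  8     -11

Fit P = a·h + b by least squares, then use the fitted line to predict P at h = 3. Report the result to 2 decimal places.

The normal equations are: 143·a + 23·b = -208;  23·a + 6·b = -40.
Eliminating b: 6·(row 1) − 23·(row 2) gives 329·a = 6·(-208) − 23·(-40) = -328, so a = -328/329.
Then b = ((-40) − 23·(-328/329))/6 = -936/329.
At h = 3: P̂ = (-328/329)·(3) + (-936/329)·(1) = -1920/329.

P̂ = -5.84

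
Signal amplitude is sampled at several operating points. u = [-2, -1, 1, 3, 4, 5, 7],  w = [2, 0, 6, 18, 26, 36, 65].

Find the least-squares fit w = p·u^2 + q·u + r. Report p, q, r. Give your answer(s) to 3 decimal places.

p = 0.963, q = 2.173, r = 2.138

AᵀA·[p, q, r]ᵀ = Aᵀw reads: 3381·p + 551·q + 105·r = 4677;  551·p + 105·q + 17·r = 795;  105·p + 17·q + 7·r = 153.
Row-reducing yields p = 46257/48041, q = 14910/6863, r = 102714/48041.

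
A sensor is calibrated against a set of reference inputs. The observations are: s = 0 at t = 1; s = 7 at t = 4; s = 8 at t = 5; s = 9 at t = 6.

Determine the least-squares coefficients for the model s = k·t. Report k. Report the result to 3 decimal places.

k = 1.564

Compute the Gram sums: Σt·t = 78.
For Aᵀs: Σt·s = 122.
k = 122/78 = 1.5641.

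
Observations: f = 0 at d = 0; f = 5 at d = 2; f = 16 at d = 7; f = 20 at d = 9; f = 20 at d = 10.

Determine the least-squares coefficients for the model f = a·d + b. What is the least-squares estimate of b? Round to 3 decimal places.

b = 0.565

Setting ∂/∂a … = 0 gives: 234·a + 28·b = 502;  28·a + 5·b = 61.
det = 234·5 − 28² = 386.
a = (502·5 − 28·61)/386 = 401/193; b = (234·61 − 28·502)/386 = 109/193.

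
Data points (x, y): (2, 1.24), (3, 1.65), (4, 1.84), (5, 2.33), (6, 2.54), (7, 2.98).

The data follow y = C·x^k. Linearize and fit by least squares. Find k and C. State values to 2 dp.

Taking logs, ln y = k·ln x + ln C, so regress ln y on ln x.
Σln x = 8.5252, Σ(ln x)² = 13.1965, Σln y = 4.1956, Σln x·ln y = 6.7009.
Equations: 13.1965·k + 8.5252·ln C = 6.7009;  8.5252·k + 6·ln C = 4.1956.
Δ = 13.1965·6 − (8.5252)² = 6.5005; k = (6.7009·6 − 8.5252·4.1956)/6.5005 = 0.68264, ln C = (13.1965·4.1956 − 8.5252·6.7009)/6.5005 = -0.27066, so C = exp(-0.27066) = 0.76287.

k = 0.68, C = 0.76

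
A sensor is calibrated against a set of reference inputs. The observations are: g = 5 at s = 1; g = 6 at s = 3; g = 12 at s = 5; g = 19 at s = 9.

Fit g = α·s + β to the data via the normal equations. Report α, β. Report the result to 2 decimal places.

α = 1.86, β = 2.14

Normal-equation sums: Σs·s = 116, Σs = 18, Σ1 = 4.
And Σs·g = 254, Σg = 42.
det = 116·4 − 18² = 140.
α = (254·4 − 18·42)/140 = 13/7; β = (116·42 − 18·254)/140 = 15/7.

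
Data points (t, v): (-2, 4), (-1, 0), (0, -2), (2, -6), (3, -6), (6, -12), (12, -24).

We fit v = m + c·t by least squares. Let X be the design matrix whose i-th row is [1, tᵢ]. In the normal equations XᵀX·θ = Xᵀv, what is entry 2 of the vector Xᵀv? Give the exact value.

Entry 2 ↔ basis t, so (Xᵀv)_{2} = Σᵢ (t)·vᵢ = (-2)·(4) + (-1)·(0) + (0)·(-2) + (2)·(-6) + (3)·(-6) + (6)·(-12) + (12)·(-24) = -398.

-398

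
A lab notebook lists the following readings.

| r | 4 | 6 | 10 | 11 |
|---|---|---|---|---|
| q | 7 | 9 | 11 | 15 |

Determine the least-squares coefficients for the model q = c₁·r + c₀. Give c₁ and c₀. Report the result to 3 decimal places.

With design matrix A, AᵀA = [[273, 31]; [31, 4]] and Aᵀq = [357, 42]ᵀ.
det = 273·4 − 31² = 131.
c₁ = (357·4 − 31·42)/131 = 126/131; c₀ = (273·42 − 31·357)/131 = 399/131.

c₁ = 0.962, c₀ = 3.046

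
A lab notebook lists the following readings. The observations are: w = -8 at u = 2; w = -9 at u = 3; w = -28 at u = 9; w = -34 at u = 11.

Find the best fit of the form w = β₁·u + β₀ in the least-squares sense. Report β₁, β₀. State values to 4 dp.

β₁ = -2.9830, β₀ = -1.1064

With design matrix X, XᵀX = [[215, 25]; [25, 4]] and Xᵀw = [-669, -79]ᵀ.
Δ = 215·4 − 25² = 235.
β₁ = ((-669)·4 − 25·(-79))/235 = -701/235; β₀ = (215·(-79) − 25·(-669))/235 = -52/47.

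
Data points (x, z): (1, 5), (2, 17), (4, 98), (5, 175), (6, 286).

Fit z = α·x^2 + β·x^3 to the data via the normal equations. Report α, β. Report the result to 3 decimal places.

α = 2.452, β = 0.914

Normal-equation sums: Σx^2·x^2 = 2194, Σx^2·x^3 = 11958, Σx^3·x^3 = 66442.
For Mᵀz: Σx^2·z = 16312, Σx^3·z = 90064.
MᵀM·[α, β]ᵀ = Mᵀz becomes [[2194, 11958]; [11958, 66442]]·[α, β]ᵀ = [16312, 90064]ᵀ.
det = 2194·66442 − 11958² = 2779984.
α = (16312·66442 − 11958·90064)/2779984 = 426037/173749; β = (2194·90064 − 11958·16312)/2779984 = 158845/173749.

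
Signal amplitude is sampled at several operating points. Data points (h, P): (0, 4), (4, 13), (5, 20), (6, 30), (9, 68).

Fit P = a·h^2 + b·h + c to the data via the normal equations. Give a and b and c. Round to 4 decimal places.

a = 0.9629, b = -1.5343, c = 3.9368

With design matrix X, XᵀX = [[8738, 1134, 158]; [1134, 158, 24]; [158, 24, 5]] and XᵀP = [7296, 944, 135]ᵀ.
Solving the 3×3 system (Gaussian elimination) gives a = 701/728, b = -1117/728, c = 1433/364.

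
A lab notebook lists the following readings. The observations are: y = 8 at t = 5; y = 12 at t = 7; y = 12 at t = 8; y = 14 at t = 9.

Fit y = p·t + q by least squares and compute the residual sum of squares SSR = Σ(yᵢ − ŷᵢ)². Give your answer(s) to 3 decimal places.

SSR = 1.143

From the data, Σt·t = 219, Σt = 29, Σ1 = 4.
Moment sums: Σt·y = 346, Σy = 46.
Determinant 219·4 − 29² = 35.
p = (346·4 − 29·46)/35 = 10/7; q = (219·46 − 29·346)/35 = 8/7.
Residuals: -2/7, 6/7, -4/7, 0; SSR = 8/7.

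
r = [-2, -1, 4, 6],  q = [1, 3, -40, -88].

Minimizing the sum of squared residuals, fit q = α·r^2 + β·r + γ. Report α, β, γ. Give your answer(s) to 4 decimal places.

α = -2.0949, β = -2.6202, γ = 3.4372

Setting ∂/∂α … = 0 gives: 1569·α + 271·β + 57·γ = -3801;  271·α + 57·β + 7·γ = -693;  57·α + 7·β + 4·γ = -124.
(Σr^2·r^2 = 1569, Σr^2·r = 271, Σr^2 = 57, Σr·r = 57, Σr = 7, Σ1 = 4, Σr^2·q = -3801, Σr·q = -693, Σq = -124.)
Inverting the 3×3 Gram matrix, [α, β, γ]ᵀ = [-19013/9076, -23781/9076, 7799/2269]ᵀ.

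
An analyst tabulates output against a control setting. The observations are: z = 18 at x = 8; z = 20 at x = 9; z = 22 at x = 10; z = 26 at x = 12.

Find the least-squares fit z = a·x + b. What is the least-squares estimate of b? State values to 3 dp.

b = 2.000

Normal-equation sums: Σx·x = 389, Σx = 39, Σ1 = 4.
And Σx·z = 856, Σz = 86.
Normal equations: [[389, 39]; [39, 4]]·[a, b]ᵀ = [856, 86]ᵀ.
det = 389·4 − 39² = 35.
a = (856·4 − 39·86)/35 = 2; b = (389·86 − 39·856)/35 = 2.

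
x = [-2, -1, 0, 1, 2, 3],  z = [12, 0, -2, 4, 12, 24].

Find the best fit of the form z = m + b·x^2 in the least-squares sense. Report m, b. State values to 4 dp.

Forming AᵀA = [[6, 19]; [19, 115]] and Aᵀz = [50, 316]ᵀ gives AᵀA·[m, b]ᵀ = Aᵀz.
det = 6·115 − 19² = 329.
m = (50·115 − 19·316)/329 = -254/329; b = (6·316 − 19·50)/329 = 946/329.

m = -0.7720, b = 2.8754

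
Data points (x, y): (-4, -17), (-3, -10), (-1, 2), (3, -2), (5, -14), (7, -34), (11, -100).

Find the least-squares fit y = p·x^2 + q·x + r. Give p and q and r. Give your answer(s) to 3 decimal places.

p = -0.977, q = 1.354, r = 3.634

From the data, Σx^2·x^2 = 18086, Σx^2·x = 1734, Σx^2 = 230, Σx·x = 230, Σx = 18, Σ1 = 7.
And Σx^2·y = -14494, Σx·y = -1318, Σy = -175.
Normal equations: [[18086, 1734, 230]; [1734, 230, 18]; [230, 18, 7]]·[p, q, r]ᵀ = [-14494, -1318, -175]ᵀ.
Row-reducing yields p = -537815/550228, q = 17329/12796, r = 499818/137557.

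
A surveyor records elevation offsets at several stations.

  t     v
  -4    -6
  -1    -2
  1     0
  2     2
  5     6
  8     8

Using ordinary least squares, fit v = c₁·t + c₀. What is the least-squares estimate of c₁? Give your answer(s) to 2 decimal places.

c₁ = 1.20

MᵀM·[c₁, c₀]ᵀ = Mᵀv reads: 111·c₁ + 11·c₀ = 124;  11·c₁ + 6·c₀ = 8.
Eliminating c₀: 6·(row 1) − 11·(row 2) gives 545·c₁ = 6·124 − 11·8 = 656, so c₁ = 656/545.
Then c₀ = (8 − 11·(656/545))/6 = -476/545.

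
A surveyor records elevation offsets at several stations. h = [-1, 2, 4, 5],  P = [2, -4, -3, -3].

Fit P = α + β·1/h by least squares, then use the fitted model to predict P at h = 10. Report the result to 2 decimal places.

P̂ = -2.45

Forming AᵀA = [[4, -1/20]; [-1/20, 541/400]] and AᵀP = [-8, -107/20]ᵀ gives AᵀA·[α, β]ᵀ = AᵀP.
Eliminating β: (541/400)·(row 1) − (-1/20)·(row 2) gives (2163/400)·α = (541/400)·(-8) − (-1/20)·(-107/20) = -887/80, so α = -4435/2163.
Then β = ((-107/20) − (-1/20)·(-4435/2163))/(541/400) = -8720/2163.
At h = 10: P̂ = (-4435/2163)·(1) + (-8720/2163)·(1/10) = -1769/721.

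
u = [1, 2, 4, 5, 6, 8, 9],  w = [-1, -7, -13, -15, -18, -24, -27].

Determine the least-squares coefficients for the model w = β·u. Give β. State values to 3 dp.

Normal-equation sums: Σu·u = 227.
And Σu·w = -685.
Hence β = -685 / 227 ≈ -3.01762.

β = -3.018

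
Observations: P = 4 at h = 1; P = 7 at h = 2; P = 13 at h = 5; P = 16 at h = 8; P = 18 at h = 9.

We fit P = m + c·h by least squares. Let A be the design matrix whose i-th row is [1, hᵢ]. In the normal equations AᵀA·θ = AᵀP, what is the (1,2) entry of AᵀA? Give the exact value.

Row 1 ↔ basis 1, column 2 ↔ basis h, so (AᵀA)_{1,2} = Σᵢ h = (1)·(1) + (1)·(2) + (1)·(5) + (1)·(8) + (1)·(9) = 25.

25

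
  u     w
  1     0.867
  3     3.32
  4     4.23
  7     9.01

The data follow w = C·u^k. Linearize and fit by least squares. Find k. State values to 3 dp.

k = 1.191

Linearized form: ln w = k·ln u + ln C. From the 4 transformed points,
Σln u = 4.4308, Σ(ln u)² = 6.9153, Σln w = 4.6978, Σln u·ln w = 7.5954.
Equations: 6.9153·k + 4.4308·ln C = 7.5954;  4.4308·k + 4·ln C = 4.6978.
Slope k = (n·Σln u·ln w − Σln u·Σln w)/(n·Σ(ln u)² − (Σln u)²) = (4·7.5954 − 4.4308·4.6978)/8.0292 = 1.19146; ln C = (Σln w − k·Σln u)/n = -0.14534.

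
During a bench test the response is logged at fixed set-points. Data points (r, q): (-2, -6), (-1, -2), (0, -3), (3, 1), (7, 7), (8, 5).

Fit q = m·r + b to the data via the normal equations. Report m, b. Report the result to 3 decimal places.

m = 1.128, b = -2.488

From the data, Σr·r = 127, Σr = 15, Σ1 = 6.
Moment sums: Σr·q = 106, Σq = 2.
So XᵀX·[m, b]ᵀ = Xᵀq: [[127, 15]; [15, 6]]·[m, b]ᵀ = [106, 2]ᵀ.
Eliminating b: 6·(row 1) − 15·(row 2) gives 537·m = 6·106 − 15·2 = 606, so m = 202/179.
Then b = (2 − 15·(202/179))/6 = -1336/537.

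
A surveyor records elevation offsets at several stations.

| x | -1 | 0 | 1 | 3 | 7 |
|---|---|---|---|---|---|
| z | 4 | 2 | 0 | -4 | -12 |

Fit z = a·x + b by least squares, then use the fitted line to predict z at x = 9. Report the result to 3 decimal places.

ẑ = -16.000

Setting ∂/∂a … = 0 gives: 60·a + 10·b = -100;  10·a + 5·b = -10.
(Σx·x = 60, Σx = 10, Σ1 = 5, Σx·z = -100, Σz = -10.)
Eliminating b: 5·(row 1) − 10·(row 2) gives 200·a = 5·(-100) − 10·(-10) = -400, so a = -2.
Then b = ((-10) − 10·(-2))/5 = 2.
At x = 9: ẑ = (-2)·(9) + (2)·(1) = -16.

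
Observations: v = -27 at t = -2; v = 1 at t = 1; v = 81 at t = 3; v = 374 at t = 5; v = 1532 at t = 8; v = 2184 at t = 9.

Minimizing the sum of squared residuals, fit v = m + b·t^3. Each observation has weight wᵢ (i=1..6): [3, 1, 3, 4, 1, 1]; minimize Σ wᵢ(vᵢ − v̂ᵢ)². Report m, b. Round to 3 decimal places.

m = -1.324, b = 2.997

Compute the Gram sums: Σwᵢ·1 = 13, Σwᵢ·t^3 = 1799, Σwᵢ·t^3·t^3 = 858465.
Right-hand side: Σwᵢ·v = 5375, Σwᵢ·t^3·v = 2570730.
det = 13·858465 − 1799² = 7923644.
m = (5375·858465 − 1799·2570730)/7923644 = -10493895/7923644; b = (13·2570730 − 1799·5375)/7923644 = 23749865/7923644.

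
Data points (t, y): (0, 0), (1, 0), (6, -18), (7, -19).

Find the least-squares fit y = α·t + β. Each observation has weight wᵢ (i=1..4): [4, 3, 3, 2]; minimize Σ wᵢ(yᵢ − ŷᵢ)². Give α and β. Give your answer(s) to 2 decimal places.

α = -3.01, β = 1.11

Compute the Gram sums: Σwᵢ·t·t = 209, Σwᵢ·t = 35, Σwᵢ·1 = 12.
And Σwᵢ·t·y = -590, Σwᵢ·y = -92.
Eliminating β: 12·(row 1) − 35·(row 2) gives 1283·α = 12·(-590) − 35·(-92) = -3860, so α = -3860/1283.
Then β = ((-92) − 35·(-3860/1283))/12 = 1422/1283.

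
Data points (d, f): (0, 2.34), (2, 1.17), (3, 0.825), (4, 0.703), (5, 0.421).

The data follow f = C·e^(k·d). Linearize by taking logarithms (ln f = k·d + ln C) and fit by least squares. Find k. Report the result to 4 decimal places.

k = -0.3291

Let Y = ln f. Fitting Y = k·d + ln C by least squares:
Σd = 14.0000, Σ(d)² = 54.0000, Σln f = -0.4027, Σd·ln f = -5.9983.
Normal system: [[54.0000, 14.0000]; [14.0000, 5]]·[k, ln C]ᵀ = [-5.9983, -0.4027]ᵀ.
Solving (det = 74.0000): k = -0.32910, ln C = 0.84093.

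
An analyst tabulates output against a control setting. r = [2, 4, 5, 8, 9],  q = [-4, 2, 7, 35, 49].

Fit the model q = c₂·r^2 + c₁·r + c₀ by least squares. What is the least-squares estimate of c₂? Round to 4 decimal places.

c₂ = 0.9607

The normal equations are: 11554·c₂ + 1438·c₁ + 190·c₀ = 6400;  1438·c₂ + 190·c₁ + 28·c₀ = 756;  190·c₂ + 28·c₁ + 5·c₀ = 89.
Row-reducing yields c₂ = 4819/5016, c₁ = -1397/456, c₀ = -1297/836.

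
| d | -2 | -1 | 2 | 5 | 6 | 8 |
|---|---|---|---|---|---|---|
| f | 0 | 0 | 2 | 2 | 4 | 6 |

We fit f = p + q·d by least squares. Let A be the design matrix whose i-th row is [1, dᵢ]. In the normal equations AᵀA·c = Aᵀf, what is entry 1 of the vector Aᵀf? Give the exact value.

14

Entry 1 ↔ basis 1, so (Aᵀf)_{1} = Σᵢ fᵢ = (1)·(0) + (1)·(0) + (1)·(2) + (1)·(2) + (1)·(4) + (1)·(6) = 14.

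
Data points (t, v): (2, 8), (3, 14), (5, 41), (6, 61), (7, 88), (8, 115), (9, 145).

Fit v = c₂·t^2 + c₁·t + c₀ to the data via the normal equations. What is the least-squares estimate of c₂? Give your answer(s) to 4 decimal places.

With design matrix M, MᵀM = [[15076, 1960, 268]; [1960, 268, 40]; [268, 40, 7]] and Mᵀv = [26796, 3470, 472]ᵀ.
Inverting the 3×3 Gram matrix, [c₂, c₁, c₀]ᵀ = [622/301, -5165/1806, 4204/903]ᵀ.

c₂ = 2.0664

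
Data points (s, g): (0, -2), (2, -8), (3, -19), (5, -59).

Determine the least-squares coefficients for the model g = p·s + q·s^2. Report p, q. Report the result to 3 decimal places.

p = 1.516, q = -2.660

From the data, Σs·s = 38, Σs·s^2 = 160, Σs^2·s^2 = 722.
Right-hand side: Σs·g = -368, Σs^2·g = -1678.
Eliminating q: 722·(row 1) − 160·(row 2) gives 1836·p = 722·(-368) − 160·(-1678) = 2784, so p = 232/153.
Then q = ((-1678) − 160·(232/153))/722 = -407/153.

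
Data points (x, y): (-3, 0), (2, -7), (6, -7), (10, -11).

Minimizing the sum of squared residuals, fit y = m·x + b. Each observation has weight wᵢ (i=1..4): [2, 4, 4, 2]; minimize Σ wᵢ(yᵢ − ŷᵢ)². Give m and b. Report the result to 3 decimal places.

m = -0.719, b = -3.744

Entries of AᵀWA: Σwᵢ·x·x = 378, Σwᵢ·x = 46, Σwᵢ·1 = 12.
And Σwᵢ·x·y = -444, Σwᵢ·y = -78.
Normal equations: [[378, 46]; [46, 12]]·[m, b]ᵀ = [-444, -78]ᵀ.
det = 378·12 − 46² = 2420.
m = ((-444)·12 − 46·(-78))/2420 = -87/121; b = (378·(-78) − 46·(-444))/2420 = -453/121.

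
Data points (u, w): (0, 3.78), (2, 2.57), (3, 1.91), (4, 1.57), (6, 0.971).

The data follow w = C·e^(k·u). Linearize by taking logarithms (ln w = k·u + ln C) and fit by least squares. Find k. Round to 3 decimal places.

k = -0.229

Linearized form: ln w = k·u + ln C. From the 5 transformed points,
XᵀX = [[65.0000, 15.0000]; [15.0000, 5]], rhs = [5.4569, 3.3424]ᵀ  (here Σu = 15.0000, Σ(u)² = 65.0000, Σln w = 3.3424, Σu·ln w = 5.4569).
Slope k = (n·Σu·ln w − Σu·Σln w)/(n·Σ(u)² − (Σu)²) = (5·5.4569 − 15.0000·3.3424)/100.0000 = -0.22851; ln C = (Σln w − k·Σu)/n = 1.35402.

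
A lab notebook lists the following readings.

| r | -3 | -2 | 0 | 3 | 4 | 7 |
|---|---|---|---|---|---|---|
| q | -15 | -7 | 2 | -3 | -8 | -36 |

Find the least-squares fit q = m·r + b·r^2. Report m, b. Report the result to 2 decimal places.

m = 1.91, b = -1.00

Sums needed: Σr·r = 87, Σr·r^2 = 399, Σr^2·r^2 = 2835.
And Σr·q = -234, Σr^2·q = -2082.
Δ = 87·2835 − 399² = 87444.
m = ((-234)·2835 − 399·(-2082))/87444 = 664/347; b = (87·(-2082) − 399·(-234))/87444 = -2438/2429.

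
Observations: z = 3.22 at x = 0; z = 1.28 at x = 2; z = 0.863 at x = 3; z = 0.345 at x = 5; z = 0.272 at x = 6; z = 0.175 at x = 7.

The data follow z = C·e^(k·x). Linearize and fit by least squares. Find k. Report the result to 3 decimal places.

Linearized form: ln z = k·x + ln C. From the 6 transformed points,
Sums: Σx = 23.0000, Σ(x)² = 123.0000, Σln z = -2.8402, Σx·ln z = -25.2819.
Normal system: [[123.0000, 23.0000]; [23.0000, 6]]·[k, ln C]ᵀ = [-25.2819, -2.8402]ᵀ.
Slope k = (n·Σx·ln z − Σx·Σln z)/(n·Σ(x)² − (Σx)²) = (6·-25.2819 − 23.0000·-2.8402)/209.0000 = -0.41323; ln C = (Σln z − k·Σx)/n = 1.11069.

k = -0.413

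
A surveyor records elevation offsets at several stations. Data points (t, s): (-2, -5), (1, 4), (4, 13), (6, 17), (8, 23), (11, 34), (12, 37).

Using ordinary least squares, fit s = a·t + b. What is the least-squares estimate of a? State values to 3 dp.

a = 2.967

Sums needed: Σt·t = 386, Σt = 40, Σ1 = 7.
Moment sums: Σt·s = 1170, Σs = 123.
Determinant 386·7 − 40² = 1102.
a = (1170·7 − 40·123)/1102 = 1635/551; b = (386·123 − 40·1170)/1102 = 339/551.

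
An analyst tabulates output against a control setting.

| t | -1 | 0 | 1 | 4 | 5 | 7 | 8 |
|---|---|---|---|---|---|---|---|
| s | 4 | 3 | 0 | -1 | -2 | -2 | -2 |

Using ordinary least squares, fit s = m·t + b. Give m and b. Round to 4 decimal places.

m = -0.6512, b = 2.2326

The normal system XᵀX·[m, b]ᵀ = Xᵀs is [[156, 24]; [24, 7]]·[m, b]ᵀ = [-48, 0]ᵀ.
Determinant 156·7 − 24² = 516.
m = ((-48)·7 − 24·0)/516 = -28/43; b = (156·0 − 24·(-48))/516 = 96/43.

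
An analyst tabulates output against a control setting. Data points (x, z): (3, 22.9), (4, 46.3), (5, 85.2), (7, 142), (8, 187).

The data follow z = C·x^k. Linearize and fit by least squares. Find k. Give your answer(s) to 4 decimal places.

k = 2.1089

Taking logs, ln z = k·ln x + ln C, so regress ln z on ln x.
Σln x = 8.1197, Σ(ln x)² = 13.8297, Σln z = 21.5982, Σln x·ln z = 36.4319.
Equations: 13.8297·k + 8.1197·ln C = 36.4319;  8.1197·k + 5·ln C = 21.5982.
Slope k = (n·Σln x·ln z − Σln x·Σln z)/(n·Σ(ln x)² − (Σln x)²) = (5·36.4319 − 8.1197·21.5982)/3.2190 = 2.10885; ln C = (Σln z − k·Σln x)/n = 0.89499.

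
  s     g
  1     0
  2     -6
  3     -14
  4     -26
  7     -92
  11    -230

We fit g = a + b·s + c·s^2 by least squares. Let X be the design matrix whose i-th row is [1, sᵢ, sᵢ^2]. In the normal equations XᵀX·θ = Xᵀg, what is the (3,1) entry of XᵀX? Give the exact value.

200

Row 3 ↔ basis s^2, column 1 ↔ basis 1, so (XᵀX)_{3,1} = Σᵢ s^2 = (1)·(1) + (4)·(1) + (9)·(1) + (16)·(1) + (49)·(1) + (121)·(1) = 200.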